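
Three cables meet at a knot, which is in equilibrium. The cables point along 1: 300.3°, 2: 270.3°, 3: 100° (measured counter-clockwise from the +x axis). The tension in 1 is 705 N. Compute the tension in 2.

Resolve: ΣF_x = 705 cos 300.3° + T_2 cos 270.3° + T_3 cos 100° = 0.
        ΣF_y = 705 sin 300.3° + T_2 sin 270.3° + T_3 sin 100° = 0.
The known terms sum to (355.7, -608.7) N, so 0.0052 T_2 − 0.1736 T_3 = -355.7 and -1.0000 T_2 + 0.9848 T_3 = 608.7.
Solving simultaneously: T_2 = 1452 N, T_3 = 2092 N.

T_2 ≈ 1450 N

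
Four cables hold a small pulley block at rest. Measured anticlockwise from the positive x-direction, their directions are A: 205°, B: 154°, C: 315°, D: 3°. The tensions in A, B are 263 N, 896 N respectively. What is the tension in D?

T_D ≈ 725 N

Resolve: ΣF_x = 263 cos 205° + 896 cos 154° + T_C cos 315° + T_D cos 3° = 0.
        ΣF_y = 263 sin 205° + 896 sin 154° + T_C sin 315° + T_D sin 3° = 0.
The known terms sum to (-1044, 281.6) N, so 0.7071 T_C + 0.9986 T_D = 1044 and -0.7071 T_C + 0.0523 T_D = -281.6.
Solving simultaneously: T_C = 452 N, T_D = 725.1 N.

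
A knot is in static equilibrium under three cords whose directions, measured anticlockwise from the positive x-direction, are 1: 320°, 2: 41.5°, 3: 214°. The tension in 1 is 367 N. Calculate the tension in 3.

T_3 ≈ 2780 N

Resolve: ΣF_x = 367 cos 320° + T_2 cos 41.5° + T_3 cos 214° = 0.
        ΣF_y = 367 sin 320° + T_2 sin 41.5° + T_3 sin 214° = 0.
The known terms sum to (281.1, -235.9) N, so 0.7490 T_2 − 0.8290 T_3 = -281.1 and 0.6626 T_2 − 0.5592 T_3 = 235.9.
Solving simultaneously: T_2 = 2703 N, T_3 = 2781 N.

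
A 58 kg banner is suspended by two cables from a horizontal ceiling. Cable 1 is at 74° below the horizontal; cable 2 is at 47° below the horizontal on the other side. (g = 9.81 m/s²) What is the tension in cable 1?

Weight W = 58 × 9.81 = 569 N acts straight down.
Horizontal: T_1 cos 74° = T_2 cos 47°  →  T_2 = 0.4042 T_1.
Vertical: T_1 sin 74° + T_2 sin 47° = 569.
Substituting the horizontal relation into the vertical equation gives 1.257 T_1 = 569, so T_1 = 452.7 N.

T_1 ≈ 453 N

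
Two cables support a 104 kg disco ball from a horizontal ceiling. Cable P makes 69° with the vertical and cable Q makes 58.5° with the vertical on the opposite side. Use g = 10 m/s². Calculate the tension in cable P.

T_P ≈ 1120 N

Angles from the horizontal: cable P is 90° − 69° = 21°, cable Q is 90° − 58.5° = 31.5°.
Weight W = 104 × 10 = 1040 N acts straight down.
Horizontal: T_P cos 21° = T_Q cos 31.5°  →  T_Q = 1.095 T_P.
Vertical: T_P sin 21° + T_Q sin 31.5° = 1040.
Substituting the horizontal relation into the vertical equation gives 0.9305 T_P = 1040, so T_P = 1118 N.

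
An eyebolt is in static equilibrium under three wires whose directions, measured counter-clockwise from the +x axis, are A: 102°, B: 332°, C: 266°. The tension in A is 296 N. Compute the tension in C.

T_C ≈ 248 N

Resolve: ΣF_x = 296 cos 102° + T_B cos 332° + T_C cos 266° = 0.
        ΣF_y = 296 sin 102° + T_B sin 332° + T_C sin 266° = 0.
The known terms sum to (-61.54, 289.5) N, so 0.8829 T_B − 0.0698 T_C = 61.54 and -0.4695 T_B − 0.9976 T_C = -289.5.
Solving simultaneously: T_B = 89.31 N, T_C = 248.2 N.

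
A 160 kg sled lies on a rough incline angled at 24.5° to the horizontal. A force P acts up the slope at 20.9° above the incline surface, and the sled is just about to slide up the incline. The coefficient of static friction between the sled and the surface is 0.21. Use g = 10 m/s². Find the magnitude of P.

On the verge of sliding up the incline, friction equals μN and acts down the slope.
Perpendicular: N + P sin 20.9° = W cos 24.5° = 1456 N.
Along incline: P cos 20.9° = W sin 24.5° + μN  with W sin 24.5° = 663.5 N.
Solving the pair for P and N: P = 960.5 N, N = 1113 N (and f = μN = 233.8 N).

P ≈ 960 N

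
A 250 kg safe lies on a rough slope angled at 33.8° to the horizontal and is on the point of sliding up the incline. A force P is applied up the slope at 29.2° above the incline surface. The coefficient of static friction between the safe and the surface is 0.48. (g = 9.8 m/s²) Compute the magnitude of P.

P ≈ 2110 N

On the verge of sliding up the incline, friction equals μN and acts down the slope.
Perpendicular: N + P sin 29.2° = W cos 33.8° = 2036 N.
Along incline: P cos 29.2° = W sin 33.8° + μN  with W sin 33.8° = 1363 N.
Solving the pair for P and N: P = 2114 N, N = 1005 N (and f = μN = 482.2 N).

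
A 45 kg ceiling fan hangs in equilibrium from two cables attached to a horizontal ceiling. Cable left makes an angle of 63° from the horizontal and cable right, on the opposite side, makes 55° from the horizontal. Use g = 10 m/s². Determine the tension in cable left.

Weight W = 45 × 10 = 450 N acts straight down.
Horizontal: T_left cos 63° = T_right cos 55°  →  T_right = 0.7915 T_left.
Vertical: T_left sin 63° + T_right sin 55° = 450.
Substituting the horizontal relation into the vertical equation gives 1.539 T_left = 450, so T_left = 292.3 N.

T_left ≈ 292 N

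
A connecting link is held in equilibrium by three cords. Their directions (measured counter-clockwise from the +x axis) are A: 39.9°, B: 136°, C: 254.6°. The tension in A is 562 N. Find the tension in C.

T_C ≈ 636 N

Resolve: ΣF_x = 562 cos 39.9° + T_B cos 136° + T_C cos 254.6° = 0.
        ΣF_y = 562 sin 39.9° + T_B sin 136° + T_C sin 254.6° = 0.
The known terms sum to (431.1, 360.5) N, so -0.7193 T_B − 0.2656 T_C = -431.1 and 0.6947 T_B − 0.9641 T_C = -360.5.
Solving simultaneously: T_B = 364.4 N, T_C = 636.5 N.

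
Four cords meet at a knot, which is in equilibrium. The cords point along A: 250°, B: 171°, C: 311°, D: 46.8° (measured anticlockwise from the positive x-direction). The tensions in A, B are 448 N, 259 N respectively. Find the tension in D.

Resolve: ΣF_x = 448 cos 250° + 259 cos 171° + T_C cos 311° + T_D cos 46.8° = 0.
        ΣF_y = 448 sin 250° + 259 sin 171° + T_C sin 311° + T_D sin 46.8° = 0.
The known terms sum to (-409, -380.5) N, so 0.6561 T_C + 0.6845 T_D = 409 and -0.7547 T_C + 0.7290 T_D = 380.5.
Solving simultaneously: T_C = 37.92 N, T_D = 561.2 N.

T_D ≈ 561 N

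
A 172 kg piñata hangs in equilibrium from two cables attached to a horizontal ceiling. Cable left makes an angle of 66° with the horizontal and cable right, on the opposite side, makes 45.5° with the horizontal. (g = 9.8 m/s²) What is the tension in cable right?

Weight W = 172 × 9.8 = 1686 N acts straight down.
Horizontal: T_left cos 66° = T_right cos 45.5°  →  T_left = 1.723 T_right.
Vertical: T_left sin 66° + T_right sin 45.5° = 1686.
Substituting the horizontal relation into the vertical equation gives 2.288 T_right = 1686, so T_right = 736.9 N.

T_right ≈ 737 N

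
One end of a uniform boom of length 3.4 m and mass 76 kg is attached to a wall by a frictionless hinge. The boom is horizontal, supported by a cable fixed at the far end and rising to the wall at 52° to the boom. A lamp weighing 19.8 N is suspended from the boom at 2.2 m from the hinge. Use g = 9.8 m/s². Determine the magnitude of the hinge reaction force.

Take torques about the hinge: T sin 52° · 3.4 = 76×9.8×1.7 + 19.8×2.2 = 1309.7 N·m.
So T = 1309.7 / (0.7880 × 3.4) = 488.84 N.
ΣF_x = 0: H_x = T cos 52° = 300.96 N.
ΣF_y = 0: H_y = (76×9.8 + 19.8) − T sin 52° = 764.6 − 385.21 = 379.39 N.
|H| = √(H_x² + H_y²) = √((300.96)² + (379.39)²) = 484.27 N.

|H| ≈ 484 N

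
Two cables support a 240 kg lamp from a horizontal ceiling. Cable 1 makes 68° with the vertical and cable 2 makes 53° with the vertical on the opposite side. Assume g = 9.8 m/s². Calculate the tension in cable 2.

T_2 ≈ 2540 N

Angles from the horizontal: cable 1 is 90° − 68° = 22°, cable 2 is 90° − 53° = 37°.
Weight W = 240 × 9.8 = 2352 N acts straight down.
Horizontal: T_1 cos 22° = T_2 cos 37°  →  T_1 = 0.8614 T_2.
Vertical: T_1 sin 22° + T_2 sin 37° = 2352.
Substituting the horizontal relation into the vertical equation gives 0.9245 T_2 = 2352, so T_2 = 2544 N.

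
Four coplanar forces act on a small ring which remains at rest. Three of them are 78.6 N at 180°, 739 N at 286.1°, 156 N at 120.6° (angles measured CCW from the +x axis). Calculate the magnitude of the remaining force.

Sum the known components: ΣF_x = 46.93 N, ΣF_y = -575.7 N.
For equilibrium the remaining force must supply (−ΣF_x, −ΣF_y) = (-46.93, 575.7) N.
Magnitude = √((-46.93)² + (575.7)²) = 577.6 N; direction = atan2(575.7, -46.93) = 94.7°.

F ≈ 578 N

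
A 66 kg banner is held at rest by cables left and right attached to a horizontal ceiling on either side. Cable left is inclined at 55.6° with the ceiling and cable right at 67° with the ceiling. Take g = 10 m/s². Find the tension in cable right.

T_right ≈ 443 N

Weight W = 66 × 10 = 660 N acts straight down.
Horizontal: T_left cos 55.6° = T_right cos 67°  →  T_left = 0.6916 T_right.
Vertical: T_left sin 55.6° + T_right sin 67° = 660.
Substituting the horizontal relation into the vertical equation gives 1.491 T_right = 660, so T_right = 442.6 N.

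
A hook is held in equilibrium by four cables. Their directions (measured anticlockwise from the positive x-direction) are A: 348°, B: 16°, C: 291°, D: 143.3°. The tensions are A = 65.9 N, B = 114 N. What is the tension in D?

Resolve: ΣF_x = 65.9 cos 348° + 114 cos 16° + T_C cos 291° + T_D cos 143.3° = 0.
        ΣF_y = 65.9 sin 348° + 114 sin 16° + T_C sin 291° + T_D sin 143.3° = 0.
The known terms sum to (174, 17.72) N, so 0.3584 T_C − 0.8018 T_D = -174 and -0.9336 T_C + 0.5976 T_D = -17.72.
Solving simultaneously: T_C = 221.2 N, T_D = 316 N.

T_D ≈ 316 N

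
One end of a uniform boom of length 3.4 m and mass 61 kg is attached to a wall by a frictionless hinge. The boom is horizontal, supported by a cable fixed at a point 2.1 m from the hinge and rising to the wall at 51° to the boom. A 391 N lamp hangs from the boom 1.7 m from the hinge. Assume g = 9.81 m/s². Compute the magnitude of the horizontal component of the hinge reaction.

H_x ≈ 649 N

Take torques about the hinge: T sin 51° · 2.1 = 61×9.81×1.7 + 391×1.7 = 1682 N·m.
So T = 1682 / (0.7771 × 2.1) = 1030.6 N.
ΣF_x = 0: H_x = T cos 51° = 648.6 N.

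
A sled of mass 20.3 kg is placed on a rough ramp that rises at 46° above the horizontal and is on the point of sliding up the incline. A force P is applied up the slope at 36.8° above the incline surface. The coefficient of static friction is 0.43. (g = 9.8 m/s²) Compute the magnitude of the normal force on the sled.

On the verge of sliding up the incline, friction equals μN and acts down the slope.
Perpendicular: N + P sin 36.8° = W cos 46° = 138.2 N.
Along incline: P cos 36.8° = W sin 46° + μN  with W sin 46° = 143.1 N.
Solving the pair for P and N: P = 191.4 N, N = 23.56 N (and f = μN = 10.13 N).

N ≈ 23.6 N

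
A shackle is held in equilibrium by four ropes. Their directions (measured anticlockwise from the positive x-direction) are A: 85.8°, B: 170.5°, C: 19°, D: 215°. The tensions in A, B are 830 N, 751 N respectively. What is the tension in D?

Resolve: ΣF_x = 830 cos 85.8° + 751 cos 170.5° + T_C cos 19° + T_D cos 215° = 0.
        ΣF_y = 830 sin 85.8° + 751 sin 170.5° + T_C sin 19° + T_D sin 215° = 0.
The known terms sum to (-679.9, 951.7) N, so 0.9455 T_C − 0.8192 T_D = 679.9 and 0.3256 T_C − 0.5736 T_D = -951.7.
Solving simultaneously: T_C = 4243 N, T_D = 4068 N.

T_D ≈ 4070 N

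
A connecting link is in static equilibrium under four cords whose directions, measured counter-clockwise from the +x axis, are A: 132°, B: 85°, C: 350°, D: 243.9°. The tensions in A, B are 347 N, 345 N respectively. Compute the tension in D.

Resolve: ΣF_x = 347 cos 132° + 345 cos 85° + T_C cos 350° + T_D cos 243.9° = 0.
        ΣF_y = 347 sin 132° + 345 sin 85° + T_C sin 350° + T_D sin 243.9° = 0.
The known terms sum to (-202.1, 601.6) N, so 0.9848 T_C − 0.4399 T_D = 202.1 and -0.1736 T_C − 0.8980 T_D = -601.6.
Solving simultaneously: T_C = 464.4 N, T_D = 580.1 N.

T_D ≈ 580 N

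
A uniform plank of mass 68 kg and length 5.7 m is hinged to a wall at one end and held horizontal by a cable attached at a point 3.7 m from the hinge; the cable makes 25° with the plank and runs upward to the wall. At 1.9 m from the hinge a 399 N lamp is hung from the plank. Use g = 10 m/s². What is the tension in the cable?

Take torques about the hinge: T sin 25° · 3.7 = 68×10×2.85 + 399×1.9 = 2696.1 N·m.
So T = 2696.1 / (0.4226 × 3.7) = 1724.2 N.

T ≈ 1720 N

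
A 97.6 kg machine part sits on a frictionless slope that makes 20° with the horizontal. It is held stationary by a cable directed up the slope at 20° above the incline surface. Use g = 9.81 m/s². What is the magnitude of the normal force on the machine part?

N ≈ 781 N

Take axes along and perpendicular to the incline. Weight components: W sin 20° = 327.5 N down-slope, W cos 20° = 899.7 N into the surface.
Along incline: T cos 20° = W sin 20° → T = 348.5 N.
Perpendicular: N = W cos 20° − T sin 20° = 780.5 N.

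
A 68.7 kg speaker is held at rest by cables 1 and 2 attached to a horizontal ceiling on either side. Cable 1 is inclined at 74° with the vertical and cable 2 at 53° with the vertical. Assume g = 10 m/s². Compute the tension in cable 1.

T_1 ≈ 687 N

Angles from the horizontal: cable 1 is 90° − 74° = 16°, cable 2 is 90° − 53° = 37°.
Weight W = 68.7 × 10 = 687 N acts straight down.
Horizontal: T_1 cos 16° = T_2 cos 37°  →  T_2 = 1.204 T_1.
Vertical: T_1 sin 16° + T_2 sin 37° = 687.
Substituting the horizontal relation into the vertical equation gives 1 T_1 = 687, so T_1 = 687 N.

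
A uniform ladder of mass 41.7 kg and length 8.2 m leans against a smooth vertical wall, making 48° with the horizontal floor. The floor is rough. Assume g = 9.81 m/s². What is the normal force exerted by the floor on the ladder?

ΣF_y = 0: N_floor = 41.7×9.81 = 409.08 N.

N_floor ≈ 409 N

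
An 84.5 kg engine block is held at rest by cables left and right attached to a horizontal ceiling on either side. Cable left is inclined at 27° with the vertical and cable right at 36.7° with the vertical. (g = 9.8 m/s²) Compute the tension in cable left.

T_left ≈ 552 N

Angles from the horizontal: cable left is 90° − 27° = 63°, cable right is 90° − 36.7° = 53.3°.
Weight W = 84.5 × 9.8 = 828.1 N acts straight down.
Horizontal: T_left cos 63° = T_right cos 53.3°  →  T_right = 0.7597 T_left.
Vertical: T_left sin 63° + T_right sin 53.3° = 828.1.
Substituting the horizontal relation into the vertical equation gives 1.5 T_left = 828.1, so T_left = 552 N.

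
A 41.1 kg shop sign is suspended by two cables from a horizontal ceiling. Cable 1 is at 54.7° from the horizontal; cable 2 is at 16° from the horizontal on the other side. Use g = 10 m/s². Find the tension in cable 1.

Weight W = 41.1 × 10 = 411 N acts straight down.
Horizontal: T_1 cos 54.7° = T_2 cos 16°  →  T_2 = 0.6011 T_1.
Vertical: T_1 sin 54.7° + T_2 sin 16° = 411.
Substituting the horizontal relation into the vertical equation gives 0.9818 T_1 = 411, so T_1 = 418.6 N.

T_1 ≈ 419 N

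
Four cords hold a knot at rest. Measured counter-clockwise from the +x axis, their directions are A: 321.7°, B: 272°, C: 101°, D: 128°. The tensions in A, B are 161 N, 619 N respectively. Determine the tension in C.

T_C ≈ 717 N

Resolve: ΣF_x = 161 cos 321.7° + 619 cos 272° + T_C cos 101° + T_D cos 128° = 0.
        ΣF_y = 161 sin 321.7° + 619 sin 272° + T_C sin 101° + T_D sin 128° = 0.
The known terms sum to (148, -718.4) N, so -0.1908 T_C − 0.6157 T_D = -148 and 0.9816 T_C + 0.7880 T_D = 718.4.
Solving simultaneously: T_C = 717.4 N, T_D = 17.96 N.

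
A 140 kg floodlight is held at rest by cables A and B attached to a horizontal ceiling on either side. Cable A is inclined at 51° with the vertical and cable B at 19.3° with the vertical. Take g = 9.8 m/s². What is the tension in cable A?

Angles from the horizontal: cable A is 90° − 51° = 39°, cable B is 90° − 19.3° = 70.7°.
Weight W = 140 × 9.8 = 1372 N acts straight down.
Horizontal: T_A cos 39° = T_B cos 70.7°  →  T_B = 2.351 T_A.
Vertical: T_A sin 39° + T_B sin 70.7° = 1372.
Substituting the horizontal relation into the vertical equation gives 2.849 T_A = 1372, so T_A = 481.7 N.

T_A ≈ 482 N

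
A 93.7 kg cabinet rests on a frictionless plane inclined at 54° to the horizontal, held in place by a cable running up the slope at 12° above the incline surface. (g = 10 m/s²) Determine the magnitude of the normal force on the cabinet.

N ≈ 390 N

Take axes along and perpendicular to the incline. Weight components: W sin 54° = 758 N down-slope, W cos 54° = 550.8 N into the surface.
Along incline: T cos 12° = W sin 54° → T = 775 N.
Perpendicular: N = W cos 54° − T sin 12° = 389.6 N.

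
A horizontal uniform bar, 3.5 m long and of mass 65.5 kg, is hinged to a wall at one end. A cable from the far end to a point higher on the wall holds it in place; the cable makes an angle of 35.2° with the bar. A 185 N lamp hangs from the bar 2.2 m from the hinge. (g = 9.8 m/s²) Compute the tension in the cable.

Take torques about the hinge: T sin 35.2° · 3.5 = 65.5×9.8×1.75 + 185×2.2 = 1530.3 N·m.
So T = 1530.3 / (0.5764 × 3.5) = 758.52 N.

T ≈ 759 N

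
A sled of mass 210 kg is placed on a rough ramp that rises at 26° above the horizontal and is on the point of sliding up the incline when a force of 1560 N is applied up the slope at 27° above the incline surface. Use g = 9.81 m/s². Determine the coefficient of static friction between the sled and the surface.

μ ≈ 0.426

On the verge of sliding up the incline, friction is at its maximum μN and acts down the slope.
Perpendicular to incline: N = W cos 26° − P sin 27° = 1852 − 708.2 = 1143 N.
Along incline: P cos 27° − μN = W sin 26° → μ = −(W sin 26° − P cos 27°) / N = 0.4258.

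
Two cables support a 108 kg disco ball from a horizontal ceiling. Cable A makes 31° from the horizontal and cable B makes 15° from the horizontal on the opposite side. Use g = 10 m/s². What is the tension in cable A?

Weight W = 108 × 10 = 1080 N acts straight down.
Horizontal: T_A cos 31° = T_B cos 15°  →  T_B = 0.8874 T_A.
Vertical: T_A sin 31° + T_B sin 15° = 1080.
Substituting the horizontal relation into the vertical equation gives 0.7447 T_A = 1080, so T_A = 1450 N.

T_A ≈ 1450 N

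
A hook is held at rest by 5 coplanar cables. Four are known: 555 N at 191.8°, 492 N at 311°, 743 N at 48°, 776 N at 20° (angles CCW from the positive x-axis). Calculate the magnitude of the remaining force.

F ≈ 1060 N

Sum the known components: ΣF_x = 1006 N, ΣF_y = 332.8 N.
For equilibrium the remaining force must supply (−ΣF_x, −ΣF_y) = (-1006, -332.8) N.
Magnitude = √((-1006)² + (-332.8)²) = 1059 N; direction = atan2(-332.8, -1006) = 198.3°.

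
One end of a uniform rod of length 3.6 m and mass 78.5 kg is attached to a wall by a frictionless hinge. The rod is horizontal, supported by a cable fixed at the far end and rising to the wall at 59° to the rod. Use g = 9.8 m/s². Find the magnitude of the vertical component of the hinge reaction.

Take torques about the hinge: T sin 59° · 3.6 = 78.5×9.8×1.8 = 1384.7 N·m.
So T = 1384.7 / (0.8572 × 3.6) = 448.75 N.
ΣF_y = 0: H_y = (78.5×9.8) − T sin 59° = 769.3 − 384.65 = 384.65 N.

|H_y| ≈ 385 N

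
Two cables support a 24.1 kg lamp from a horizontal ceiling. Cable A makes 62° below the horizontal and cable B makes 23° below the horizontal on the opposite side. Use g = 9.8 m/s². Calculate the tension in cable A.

T_A ≈ 218 N

Weight W = 24.1 × 9.8 = 236.2 N acts straight down.
Horizontal: T_A cos 62° = T_B cos 23°  →  T_B = 0.51 T_A.
Vertical: T_A sin 62° + T_B sin 23° = 236.2.
Substituting the horizontal relation into the vertical equation gives 1.082 T_A = 236.2, so T_A = 218.2 N.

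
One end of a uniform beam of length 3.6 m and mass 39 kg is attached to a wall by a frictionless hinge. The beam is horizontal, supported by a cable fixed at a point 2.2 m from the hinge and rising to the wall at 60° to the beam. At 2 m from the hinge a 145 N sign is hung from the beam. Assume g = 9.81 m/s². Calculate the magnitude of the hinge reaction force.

|H| ≈ 270 N

Take torques about the hinge: T sin 60° · 2.2 = 39×9.81×1.8 + 145×2 = 978.66 N·m.
So T = 978.66 / (0.8660 × 2.2) = 513.66 N.
ΣF_x = 0: H_x = T cos 60° = 256.83 N.
ΣF_y = 0: H_y = (39×9.81 + 145) − T sin 60° = 527.59 − 444.85 = 82.744 N.
|H| = √(H_x² + H_y²) = √((256.83)² + (82.744)²) = 269.83 N.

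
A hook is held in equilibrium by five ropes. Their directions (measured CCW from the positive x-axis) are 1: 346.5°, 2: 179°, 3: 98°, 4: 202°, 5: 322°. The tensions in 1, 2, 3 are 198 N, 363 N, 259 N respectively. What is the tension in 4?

T_4 ≈ 50.3 N

Resolve: ΣF_x = 198 cos 346.5° + 363 cos 179° + 259 cos 98° + T_4 cos 202° + T_5 cos 322° = 0.
        ΣF_y = 198 sin 346.5° + 363 sin 179° + 259 sin 98° + T_4 sin 202° + T_5 sin 322° = 0.
The known terms sum to (-206.5, 216.6) N, so -0.9272 T_4 + 0.7880 T_5 = 206.5 and -0.3746 T_4 − 0.6157 T_5 = -216.6.
Solving simultaneously: T_4 = 50.31 N, T_5 = 321.2 N.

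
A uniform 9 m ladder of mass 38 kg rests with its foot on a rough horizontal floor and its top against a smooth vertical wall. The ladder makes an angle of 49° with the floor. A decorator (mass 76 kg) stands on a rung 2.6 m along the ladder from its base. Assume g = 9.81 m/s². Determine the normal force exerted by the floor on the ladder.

N_floor ≈ 1120 N

ΣF_y = 0: N_floor = 38×9.81 + 76×9.81 = 1118.3 N.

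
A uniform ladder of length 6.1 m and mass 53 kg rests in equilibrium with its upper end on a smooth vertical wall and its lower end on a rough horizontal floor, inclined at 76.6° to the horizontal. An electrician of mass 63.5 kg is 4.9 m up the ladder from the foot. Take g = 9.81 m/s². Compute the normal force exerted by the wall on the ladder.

Torques about the foot: N_wall · 6.1 sin 76.6° = 53×9.81×3.05 cos 76.6° + 63.5×9.81×4.9 cos 76.6° → N_wall = 181.14 N.

N_wall ≈ 181 N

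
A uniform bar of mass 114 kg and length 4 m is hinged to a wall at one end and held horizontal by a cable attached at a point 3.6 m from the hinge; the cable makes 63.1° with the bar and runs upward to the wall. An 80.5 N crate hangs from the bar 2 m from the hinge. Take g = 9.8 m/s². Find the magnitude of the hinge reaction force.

Take torques about the hinge: T sin 63.1° · 3.6 = 114×9.8×2 + 80.5×2 = 2395.4 N·m.
So T = 2395.4 / (0.8918 × 3.6) = 746.12 N.
ΣF_x = 0: H_x = T cos 63.1° = 337.57 N.
ΣF_y = 0: H_y = (114×9.8 + 80.5) − T sin 63.1° = 1197.7 − 665.39 = 532.31 N.
|H| = √(H_x² + H_y²) = √((337.57)² + (532.31)²) = 630.32 N.

|H| ≈ 630 N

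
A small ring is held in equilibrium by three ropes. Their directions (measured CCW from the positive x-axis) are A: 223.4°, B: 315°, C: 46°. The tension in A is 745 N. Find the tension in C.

Resolve: ΣF_x = 745 cos 223.4° + T_B cos 315° + T_C cos 46° = 0.
        ΣF_y = 745 sin 223.4° + T_B sin 315° + T_C sin 46° = 0.
The known terms sum to (-541.3, -511.9) N, so 0.7071 T_B + 0.6947 T_C = 541.3 and -0.7071 T_B + 0.7193 T_C = 511.9.
Solving simultaneously: T_B = 33.80 N, T_C = 744.8 N.

T_C ≈ 745 N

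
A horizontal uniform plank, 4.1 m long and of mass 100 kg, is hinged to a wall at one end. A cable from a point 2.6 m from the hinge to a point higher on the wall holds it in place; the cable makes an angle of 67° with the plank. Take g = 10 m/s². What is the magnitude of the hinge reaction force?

|H| ≈ 396 N

Take torques about the hinge: T sin 67° · 2.6 = 100×10×2.05 = 2050 N·m.
So T = 2050 / (0.9205 × 2.6) = 856.55 N.
ΣF_x = 0: H_x = T cos 67° = 334.68 N.
ΣF_y = 0: H_y = (100×10) − T sin 67° = 1000 − 788.46 = 211.54 N.
|H| = √(H_x² + H_y²) = √((334.68)² + (211.54)²) = 395.93 N.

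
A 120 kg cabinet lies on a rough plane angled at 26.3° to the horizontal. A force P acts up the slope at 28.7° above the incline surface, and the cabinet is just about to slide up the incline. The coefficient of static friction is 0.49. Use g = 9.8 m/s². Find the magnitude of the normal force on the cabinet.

N ≈ 606 N

On the verge of sliding up the incline, friction equals μN and acts down the slope.
Perpendicular: N + P sin 28.7° = W cos 26.3° = 1054 N.
Along incline: P cos 28.7° = W sin 26.3° + μN  with W sin 26.3° = 521.1 N.
Solving the pair for P and N: P = 932.8 N, N = 606.3 N (and f = μN = 297.1 N).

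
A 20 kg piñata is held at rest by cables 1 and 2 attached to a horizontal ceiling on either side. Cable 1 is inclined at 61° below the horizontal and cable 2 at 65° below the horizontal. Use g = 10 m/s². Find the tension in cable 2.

Weight W = 20 × 10 = 200 N acts straight down.
Horizontal: T_1 cos 61° = T_2 cos 65°  →  T_1 = 0.8717 T_2.
Vertical: T_1 sin 61° + T_2 sin 65° = 200.
Substituting the horizontal relation into the vertical equation gives 1.669 T_2 = 200, so T_2 = 119.9 N.

T_2 ≈ 120 N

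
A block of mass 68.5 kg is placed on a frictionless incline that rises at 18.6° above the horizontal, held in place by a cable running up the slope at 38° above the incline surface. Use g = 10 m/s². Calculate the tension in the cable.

T ≈ 277 N

Take axes along and perpendicular to the incline. Weight components: W sin 18.6° = 218.5 N down-slope, W cos 18.6° = 649.2 N into the surface.
Along incline: T cos 38° = W sin 18.6° → T = 277.3 N.
Perpendicular: N = W cos 18.6° − T sin 38° = 478.5 N.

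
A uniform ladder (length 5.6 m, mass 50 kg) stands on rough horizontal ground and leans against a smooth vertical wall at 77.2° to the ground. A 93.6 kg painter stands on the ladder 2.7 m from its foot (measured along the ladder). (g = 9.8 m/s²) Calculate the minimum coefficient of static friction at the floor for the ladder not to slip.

μ_min ≈ 0.111

ΣF_y = 0: N_floor = 50×9.8 + 93.6×9.8 = 1407.3 N.
Torques about the foot: N_wall · 5.6 sin 77.2° = 50×9.8×2.8 cos 77.2° + 93.6×9.8×2.7 cos 77.2° → N_wall = 156.14 N.
ΣF_x = 0: f_floor = N_wall = 156.14 N.
μ_min = f_floor / N_floor = 156.14 / 1407.3 = 0.111.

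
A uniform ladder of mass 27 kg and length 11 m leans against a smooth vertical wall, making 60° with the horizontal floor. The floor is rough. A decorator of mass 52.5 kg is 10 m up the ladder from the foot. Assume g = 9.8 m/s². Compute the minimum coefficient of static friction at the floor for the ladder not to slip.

ΣF_y = 0: N_floor = 27×9.8 + 52.5×9.8 = 779.1 N.
Torques about the foot: N_wall · 11 sin 60° = 27×9.8×5.5 cos 60° + 52.5×9.8×10 cos 60° → N_wall = 346.43 N.
ΣF_x = 0: f_floor = N_wall = 346.43 N.
μ_min = f_floor / N_floor = 346.43 / 779.1 = 0.4446.

μ_min ≈ 0.445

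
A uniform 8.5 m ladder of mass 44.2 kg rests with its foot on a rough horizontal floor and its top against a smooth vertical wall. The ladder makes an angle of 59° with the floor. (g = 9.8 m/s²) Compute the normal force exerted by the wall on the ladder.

N_wall ≈ 130 N

Torques about the foot: N_wall · 8.5 sin 59° = 44.2×9.8×4.25 cos 59° → N_wall = 130.13 N.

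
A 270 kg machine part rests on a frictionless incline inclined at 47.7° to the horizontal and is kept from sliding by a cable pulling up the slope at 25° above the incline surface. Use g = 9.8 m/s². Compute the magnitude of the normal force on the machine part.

N ≈ 868 N

Take axes along and perpendicular to the incline. Weight components: W sin 47.7° = 1957 N down-slope, W cos 47.7° = 1781 N into the surface.
Along incline: T cos 25° = W sin 47.7° → T = 2159 N.
Perpendicular: N = W cos 47.7° − T sin 25° = 868.2 N.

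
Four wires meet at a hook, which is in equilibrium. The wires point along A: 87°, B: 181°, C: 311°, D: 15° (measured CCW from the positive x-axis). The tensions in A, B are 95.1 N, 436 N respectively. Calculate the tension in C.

Resolve: ΣF_x = 95.1 cos 87° + 436 cos 181° + T_C cos 311° + T_D cos 15° = 0.
        ΣF_y = 95.1 sin 87° + 436 sin 181° + T_C sin 311° + T_D sin 15° = 0.
The known terms sum to (-431, 87.36) N, so 0.6561 T_C + 0.9659 T_D = 431 and -0.7547 T_C + 0.2588 T_D = -87.36.
Solving simultaneously: T_C = 218 N, T_D = 298.1 N.

T_C ≈ 218 N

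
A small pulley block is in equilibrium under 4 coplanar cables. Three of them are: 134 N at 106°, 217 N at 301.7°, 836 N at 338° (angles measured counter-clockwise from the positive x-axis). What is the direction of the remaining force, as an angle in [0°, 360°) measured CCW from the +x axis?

θ ≈ 157°

Sum the known components: ΣF_x = 852.2 N, ΣF_y = -369 N.
For equilibrium the remaining force must supply (−ΣF_x, −ΣF_y) = (-852.2, 369) N.
Magnitude = √((-852.2)² + (369)²) = 928.7 N; direction = atan2(369, -852.2) = 156.6°.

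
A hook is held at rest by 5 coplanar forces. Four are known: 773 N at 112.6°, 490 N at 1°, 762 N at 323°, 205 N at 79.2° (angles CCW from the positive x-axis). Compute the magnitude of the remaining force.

Sum the known components: ΣF_x = 839.8 N, ΣF_y = 465 N.
For equilibrium the remaining force must supply (−ΣF_x, −ΣF_y) = (-839.8, -465) N.
Magnitude = √((-839.8)² + (-465)²) = 960 N; direction = atan2(-465, -839.8) = 209.0°.

F ≈ 960 N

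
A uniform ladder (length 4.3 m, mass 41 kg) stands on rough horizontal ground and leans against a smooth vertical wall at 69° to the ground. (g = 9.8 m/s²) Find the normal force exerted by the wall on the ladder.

N_wall ≈ 77.1 N

Torques about the foot: N_wall · 4.3 sin 69° = 41×9.8×2.15 cos 69° → N_wall = 77.118 N.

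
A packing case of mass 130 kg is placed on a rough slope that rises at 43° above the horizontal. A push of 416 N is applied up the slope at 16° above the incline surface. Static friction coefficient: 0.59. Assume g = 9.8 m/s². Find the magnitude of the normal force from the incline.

N ≈ 817 N

Axes along / perpendicular to the incline. W sin 43° = 868.9 N down-slope; W cos 43° = 931.7 N into the surface.
Perpendicular: N = W cos 43° − P sin 16° = 931.7 − 114.7 = 817.1 N.
Along incline: P cos 16° + f = W sin 43° (friction acts up-slope) → f = 868.9 − 399.9 = 469 N.
|f| = 469 N ≤ μN = 482.1 N, so the packing case is indeed static.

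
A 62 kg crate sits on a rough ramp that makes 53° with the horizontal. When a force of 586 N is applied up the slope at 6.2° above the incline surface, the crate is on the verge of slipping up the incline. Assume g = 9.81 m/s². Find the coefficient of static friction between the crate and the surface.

On the verge of sliding up the incline, friction is at its maximum μN and acts down the slope.
Perpendicular to incline: N = W cos 53° − P sin 6.2° = 366 − 63.29 = 302.7 N.
Along incline: P cos 6.2° − μN = W sin 53° → μ = −(W sin 53° − P cos 6.2°) / N = 0.3198.

μ ≈ 0.320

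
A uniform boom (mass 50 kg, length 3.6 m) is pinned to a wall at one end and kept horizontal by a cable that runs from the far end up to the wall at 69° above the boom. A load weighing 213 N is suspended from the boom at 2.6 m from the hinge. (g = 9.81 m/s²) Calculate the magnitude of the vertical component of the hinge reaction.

|H_y| ≈ 304 N

Take torques about the hinge: T sin 69° · 3.6 = 50×9.81×1.8 + 213×2.6 = 1436.7 N·m.
So T = 1436.7 / (0.9336 × 3.6) = 427.48 N.
ΣF_y = 0: H_y = (50×9.81 + 213) − T sin 69° = 703.5 − 399.08 = 304.42 N.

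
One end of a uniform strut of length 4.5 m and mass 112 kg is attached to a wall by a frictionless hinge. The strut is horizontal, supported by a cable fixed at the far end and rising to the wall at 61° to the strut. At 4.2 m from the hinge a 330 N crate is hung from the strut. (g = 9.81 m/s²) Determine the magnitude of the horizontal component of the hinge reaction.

Take torques about the hinge: T sin 61° · 4.5 = 112×9.81×2.25 + 330×4.2 = 3858.1 N·m.
So T = 3858.1 / (0.8746 × 4.5) = 980.27 N.
ΣF_x = 0: H_x = T cos 61° = 475.24 N.

H_x ≈ 475 N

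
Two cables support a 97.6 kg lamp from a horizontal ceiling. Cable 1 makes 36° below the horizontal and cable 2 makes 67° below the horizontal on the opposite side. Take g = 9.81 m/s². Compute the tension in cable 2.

T_2 ≈ 795 N

Weight W = 97.6 × 9.81 = 957.5 N acts straight down.
Horizontal: T_1 cos 36° = T_2 cos 67°  →  T_1 = 0.483 T_2.
Vertical: T_1 sin 36° + T_2 sin 67° = 957.5.
Substituting the horizontal relation into the vertical equation gives 1.204 T_2 = 957.5, so T_2 = 795 N.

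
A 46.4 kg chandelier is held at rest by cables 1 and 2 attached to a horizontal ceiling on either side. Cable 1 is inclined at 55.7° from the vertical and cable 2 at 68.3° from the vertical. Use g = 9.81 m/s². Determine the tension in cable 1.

T_1 ≈ 510 N

Angles from the horizontal: cable 1 is 90° − 55.7° = 34.3°, cable 2 is 90° − 68.3° = 21.7°.
Weight W = 46.4 × 9.81 = 455.2 N acts straight down.
Horizontal: T_1 cos 34.3° = T_2 cos 21.7°  →  T_2 = 0.8891 T_1.
Vertical: T_1 sin 34.3° + T_2 sin 21.7° = 455.2.
Substituting the horizontal relation into the vertical equation gives 0.8923 T_1 = 455.2, so T_1 = 510.1 N.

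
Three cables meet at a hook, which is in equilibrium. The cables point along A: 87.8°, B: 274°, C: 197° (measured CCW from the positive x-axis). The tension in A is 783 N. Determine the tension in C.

Resolve: ΣF_x = 783 cos 87.8° + T_B cos 274° + T_C cos 197° = 0.
        ΣF_y = 783 sin 87.8° + T_B sin 274° + T_C sin 197° = 0.
The known terms sum to (30.06, 782.4) N, so 0.0698 T_B − 0.9563 T_C = -30.06 and -0.9976 T_B − 0.2924 T_C = -782.4.
Solving simultaneously: T_B = 758.9 N, T_C = 86.79 N.

T_C ≈ 86.8 N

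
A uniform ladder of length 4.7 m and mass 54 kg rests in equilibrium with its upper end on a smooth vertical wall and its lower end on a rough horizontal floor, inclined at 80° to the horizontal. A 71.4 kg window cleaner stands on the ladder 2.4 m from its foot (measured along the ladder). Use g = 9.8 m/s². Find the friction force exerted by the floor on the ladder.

Torques about the foot: N_wall · 4.7 sin 80° = 54×9.8×2.35 cos 80° + 71.4×9.8×2.4 cos 80° → N_wall = 109.66 N.
ΣF_x = 0: f_floor = N_wall = 109.66 N.

f ≈ 110 N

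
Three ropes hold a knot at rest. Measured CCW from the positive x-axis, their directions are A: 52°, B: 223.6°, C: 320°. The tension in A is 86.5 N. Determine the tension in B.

Resolve: ΣF_x = 86.5 cos 52° + T_B cos 223.6° + T_C cos 320° = 0.
        ΣF_y = 86.5 sin 52° + T_B sin 223.6° + T_C sin 320° = 0.
The known terms sum to (53.25, 68.16) N, so -0.7242 T_B + 0.7660 T_C = -53.25 and -0.6896 T_B − 0.6428 T_C = -68.16.
Solving simultaneously: T_B = 86.99 N, T_C = 12.72 N.

T_B ≈ 87 N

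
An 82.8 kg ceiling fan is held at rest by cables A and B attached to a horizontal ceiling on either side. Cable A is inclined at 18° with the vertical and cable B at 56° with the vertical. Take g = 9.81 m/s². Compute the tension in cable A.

T_A ≈ 701 N

Angles from the horizontal: cable A is 90° − 18° = 72°, cable B is 90° − 56° = 34°.
Weight W = 82.8 × 9.81 = 812.3 N acts straight down.
Horizontal: T_A cos 72° = T_B cos 34°  →  T_B = 0.3727 T_A.
Vertical: T_A sin 72° + T_B sin 34° = 812.3.
Substituting the horizontal relation into the vertical equation gives 1.159 T_A = 812.3, so T_A = 700.5 N.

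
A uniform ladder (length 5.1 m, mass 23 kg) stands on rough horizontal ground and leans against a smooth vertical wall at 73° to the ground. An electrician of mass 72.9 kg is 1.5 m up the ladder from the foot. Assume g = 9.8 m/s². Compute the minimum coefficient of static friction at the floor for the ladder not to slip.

μ_min ≈ 0.105

ΣF_y = 0: N_floor = 23×9.8 + 72.9×9.8 = 939.82 N.
Torques about the foot: N_wall · 5.1 sin 73° = 23×9.8×2.55 cos 73° + 72.9×9.8×1.5 cos 73° → N_wall = 98.697 N.
ΣF_x = 0: f_floor = N_wall = 98.697 N.
μ_min = f_floor / N_floor = 98.697 / 939.82 = 0.105.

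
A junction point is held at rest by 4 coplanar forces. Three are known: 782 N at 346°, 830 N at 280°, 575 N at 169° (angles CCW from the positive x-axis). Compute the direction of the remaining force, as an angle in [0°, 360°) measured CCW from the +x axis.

θ ≈ 111°

Sum the known components: ΣF_x = 338.5 N, ΣF_y = -896.9 N.
For equilibrium the remaining force must supply (−ΣF_x, −ΣF_y) = (-338.5, 896.9) N.
Magnitude = √((-338.5)² + (896.9)²) = 958.6 N; direction = atan2(896.9, -338.5) = 110.7°.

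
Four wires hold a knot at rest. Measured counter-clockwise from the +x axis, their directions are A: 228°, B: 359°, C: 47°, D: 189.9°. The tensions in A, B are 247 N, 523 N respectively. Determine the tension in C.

Resolve: ΣF_x = 247 cos 228° + 523 cos 359° + T_C cos 47° + T_D cos 189.9° = 0.
        ΣF_y = 247 sin 228° + 523 sin 359° + T_C sin 47° + T_D sin 189.9° = 0.
The known terms sum to (357.6, -192.7) N, so 0.6820 T_C − 0.9851 T_D = -357.6 and 0.7314 T_C − 0.1719 T_D = 192.7.
Solving simultaneously: T_C = 416.6 N, T_D = 651.5 N.

T_C ≈ 417 N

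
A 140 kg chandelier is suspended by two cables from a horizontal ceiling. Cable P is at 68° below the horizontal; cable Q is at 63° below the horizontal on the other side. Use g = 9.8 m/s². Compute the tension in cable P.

Weight W = 140 × 9.8 = 1372 N acts straight down.
Horizontal: T_P cos 68° = T_Q cos 63°  →  T_Q = 0.8251 T_P.
Vertical: T_P sin 68° + T_Q sin 63° = 1372.
Substituting the horizontal relation into the vertical equation gives 1.662 T_P = 1372, so T_P = 825.3 N.

T_P ≈ 825 N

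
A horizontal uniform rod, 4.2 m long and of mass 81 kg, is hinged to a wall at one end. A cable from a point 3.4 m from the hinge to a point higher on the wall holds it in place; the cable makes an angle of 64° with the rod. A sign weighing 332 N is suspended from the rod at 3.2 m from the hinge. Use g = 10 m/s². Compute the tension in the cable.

Take torques about the hinge: T sin 64° · 3.4 = 81×10×2.1 + 332×3.2 = 2763.4 N·m.
So T = 2763.4 / (0.8988 × 3.4) = 904.28 N.

T ≈ 904 N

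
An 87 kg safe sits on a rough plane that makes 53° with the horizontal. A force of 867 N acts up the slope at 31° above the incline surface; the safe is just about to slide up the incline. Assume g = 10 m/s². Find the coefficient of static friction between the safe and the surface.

On the verge of sliding up the incline, friction is at its maximum μN and acts down the slope.
Perpendicular to incline: N = W cos 53° − P sin 31° = 523.6 − 446.5 = 77.04 N.
Along incline: P cos 31° − μN = W sin 53° → μ = −(W sin 53° − P cos 31°) / N = 0.6276.

μ ≈ 0.628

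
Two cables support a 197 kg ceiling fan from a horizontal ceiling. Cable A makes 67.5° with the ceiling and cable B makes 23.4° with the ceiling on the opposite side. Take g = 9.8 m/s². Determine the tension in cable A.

Weight W = 197 × 9.8 = 1931 N acts straight down.
Horizontal: T_A cos 67.5° = T_B cos 23.4°  →  T_B = 0.417 T_A.
Vertical: T_A sin 67.5° + T_B sin 23.4° = 1931.
Substituting the horizontal relation into the vertical equation gives 1.089 T_A = 1931, so T_A = 1772 N.

T_A ≈ 1770 N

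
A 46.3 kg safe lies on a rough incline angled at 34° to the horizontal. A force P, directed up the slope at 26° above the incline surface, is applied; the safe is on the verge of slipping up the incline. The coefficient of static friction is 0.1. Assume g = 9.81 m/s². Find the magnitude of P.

P ≈ 309 N

On the verge of sliding up the incline, friction equals μN and acts down the slope.
Perpendicular: N + P sin 26° = W cos 34° = 376.6 N.
Along incline: P cos 26° = W sin 34° + μN  with W sin 34° = 254 N.
Solving the pair for P and N: P = 309.4 N, N = 240.9 N (and f = μN = 24.09 N).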